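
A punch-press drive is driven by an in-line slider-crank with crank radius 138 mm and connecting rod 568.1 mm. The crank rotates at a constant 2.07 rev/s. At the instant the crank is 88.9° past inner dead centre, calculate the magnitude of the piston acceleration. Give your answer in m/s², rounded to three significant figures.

ω = 2π·2.07 = 13.01 rad/s
x(θ) = r cosθ + √(L² − r² sin²θ); with ω constant, a = ω²·d²x/dθ².
d²x/dθ² = −r cosθ − r²(cos2θ)/√u − r⁴ sin²2θ/(4u^{3/2}),  u = L² − r² sin²θ = 0.303701 m².
Substituting r = 0.138 m, L = 0.5681 m, θ = 88.9°: d²x/dθ² = +0.031881 m.
a = ω²·d²x/dθ² = (13.01)²·(+0.031881) = +5.3931 m/s²;  |a| = 5.3931 m/s².

5.39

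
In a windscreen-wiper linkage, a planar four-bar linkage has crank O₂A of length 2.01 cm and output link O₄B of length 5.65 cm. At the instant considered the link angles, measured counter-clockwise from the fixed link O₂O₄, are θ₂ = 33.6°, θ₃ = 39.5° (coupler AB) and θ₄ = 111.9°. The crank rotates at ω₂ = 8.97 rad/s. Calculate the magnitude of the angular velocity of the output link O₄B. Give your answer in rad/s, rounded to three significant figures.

0.344

ω₂ = 8.97 rad/s
Differentiating the loop-closure r₂e^{iθ₂}+r₃e^{iθ₃}=r₁+r₄e^{iθ₄} gives r₂ω₂e^{iθ₂}+r₃ω₃e^{iθ₃}=r₄ω₄e^{iθ₄}.
Eliminating the other unknown: ω₄ = r₂ω₂ sin(θ₂−θ₃) / [r₄ sin(θ₄−θ₃)].
Numerator sine = -0.10279; denominator sine = +0.95319.
Result = 0.0201·8.97·(-0.10279) / (0.0565·(+0.95319)) = -0.34413 rad/s; magnitude 0.34413 rad/s.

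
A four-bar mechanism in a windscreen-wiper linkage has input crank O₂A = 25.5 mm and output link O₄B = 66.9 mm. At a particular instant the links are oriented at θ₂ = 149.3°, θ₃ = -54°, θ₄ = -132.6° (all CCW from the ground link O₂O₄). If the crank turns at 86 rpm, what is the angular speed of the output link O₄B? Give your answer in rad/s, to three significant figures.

ω₂ = 9.006 rad/s (from 86 rpm).
Differentiating the loop-closure r₂e^{iθ₂}+r₃e^{iθ₃}=r₁+r₄e^{iθ₄} gives r₂ω₂e^{iθ₂}+r₃ω₃e^{iθ₃}=r₄ω₄e^{iθ₄}.
Eliminating the other unknown: ω₄ = r₂ω₂ sin(θ₂−θ₃) / [r₄ sin(θ₄−θ₃)].
Numerator sine = -0.39555; denominator sine = -0.98027.
Result = 0.0255·9.006·(-0.39555) / (0.0669·(-0.98027)) = +1.3851 rad/s; magnitude 1.3851 rad/s.

1.39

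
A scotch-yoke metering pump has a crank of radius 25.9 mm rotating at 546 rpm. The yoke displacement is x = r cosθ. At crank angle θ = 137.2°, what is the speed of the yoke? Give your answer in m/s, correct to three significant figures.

ω = 57.18 rad/s (from 546 rpm).
x = r cosθ ⇒ ẋ = −rω sinθ.
|v| = rω|sinθ| = 0.0259·57.18·|sin 137.2°| = 1.0062 m/s.

1.01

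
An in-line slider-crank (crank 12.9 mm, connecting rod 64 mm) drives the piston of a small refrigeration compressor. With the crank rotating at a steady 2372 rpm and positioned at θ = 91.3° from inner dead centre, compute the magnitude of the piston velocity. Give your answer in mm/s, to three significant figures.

3190

ω = 2π·2372/60 = 248.4 rad/s
For an in-line slider-crank, x = r cosθ + √(L² − r² sin²θ), so v = −rω sinθ·[1 + r cosθ/√(L² − r² sin²θ)].
With r = 0.0129 m, L = 0.064 m, θ = 91.3°: √(L² − r² sin²θ) = 0.062687 m.
v = −0.0129·248.4·0.99974·[1 + 0.0129·-0.02269/0.062687] = -3.1885 m/s.
|v| = 3.1885 m/s = 3188.5 mm/s.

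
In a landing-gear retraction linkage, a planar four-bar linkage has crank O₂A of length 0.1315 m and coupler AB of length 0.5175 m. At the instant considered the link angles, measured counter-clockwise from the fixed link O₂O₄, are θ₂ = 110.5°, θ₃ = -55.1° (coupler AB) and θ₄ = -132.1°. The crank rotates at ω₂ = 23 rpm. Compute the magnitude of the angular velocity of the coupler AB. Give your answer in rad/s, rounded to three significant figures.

0.558

ω₂ = 2.409 rad/s (from 23 rpm).
Differentiating the loop-closure r₂e^{iθ₂}+r₃e^{iθ₃}=r₁+r₄e^{iθ₄} gives r₂ω₂e^{iθ₂}+r₃ω₃e^{iθ₃}=r₄ω₄e^{iθ₄}.
Eliminating the other unknown: ω₃ = r₂ω₂ sin(θ₄−θ₂) / [r₃ sin(θ₃−θ₄)].
Numerator sine = +0.88782; denominator sine = +0.97437.
Result = 0.1315·2.409·(+0.88782) / (0.5175·(+0.97437)) = +0.55766 rad/s; magnitude 0.55766 rad/s.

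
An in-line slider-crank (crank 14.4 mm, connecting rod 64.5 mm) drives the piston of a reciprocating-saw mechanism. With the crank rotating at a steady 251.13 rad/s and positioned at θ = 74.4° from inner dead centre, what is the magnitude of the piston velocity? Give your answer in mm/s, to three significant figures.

ω = 251.1 rad/s
For an in-line slider-crank, x = r cosθ + √(L² − r² sin²θ), so v = −rω sinθ·[1 + r cosθ/√(L² − r² sin²θ)].
With r = 0.0144 m, L = 0.0645 m, θ = 74.4°: √(L² − r² sin²θ) = 0.062991 m.
v = −0.0144·251.1·0.96316·[1 + 0.0144·0.26892/0.062991] = -3.6972 m/s.
|v| = 3.6972 m/s = 3697.2 mm/s.

3700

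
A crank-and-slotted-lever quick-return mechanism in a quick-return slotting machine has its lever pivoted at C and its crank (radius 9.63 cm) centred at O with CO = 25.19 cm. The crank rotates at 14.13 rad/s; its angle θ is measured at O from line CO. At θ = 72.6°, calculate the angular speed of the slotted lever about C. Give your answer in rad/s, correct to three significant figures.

2.68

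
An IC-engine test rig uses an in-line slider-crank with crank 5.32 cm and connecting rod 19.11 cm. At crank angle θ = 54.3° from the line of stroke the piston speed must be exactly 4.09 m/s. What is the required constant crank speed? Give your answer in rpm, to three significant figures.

775

For an in-line slider-crank, |v_piston| = rω|sinθ|·[1 + r cosθ/√(L² − r² sin²θ)].
With r = 0.0532 m, L = 0.1911 m, θ = 54.3°: the bracketed kinematic factor |dx/dθ| = 0.050408 m.
ω = v/|dx/dθ| = 4.09/0.050408 = 81.138 rad/s.
N = 60ω/(2π) = 774.81 rpm.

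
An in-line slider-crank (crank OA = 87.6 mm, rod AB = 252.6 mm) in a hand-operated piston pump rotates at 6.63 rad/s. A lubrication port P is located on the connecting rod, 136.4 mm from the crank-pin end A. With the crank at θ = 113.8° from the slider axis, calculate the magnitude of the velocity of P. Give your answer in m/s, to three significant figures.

0.501

ω = 6.63 rad/s.  Crank-pin speed |V_A| = rω = 0.58079 m/s, perpendicular to OA.
Rod angle: sinφ = −(r/L) sinθ ⇒ φ = -18.500°; ω_rod = −rω cosθ/√(L²−r²sin²θ) = +0.97841 rad/s.
V_P = V_A + ω_rod × AP, with AP = 0.1364 m along the rod.
Components: V_Px = −rω sinθ − a·ω_rod·sinφ = -0.48905 m/s;  V_Py = rω cosθ + a·ω_rod·cosφ = -0.10782 m/s.
|V_P| = √(V_Px² + V_Py²) = 0.5008 m/s.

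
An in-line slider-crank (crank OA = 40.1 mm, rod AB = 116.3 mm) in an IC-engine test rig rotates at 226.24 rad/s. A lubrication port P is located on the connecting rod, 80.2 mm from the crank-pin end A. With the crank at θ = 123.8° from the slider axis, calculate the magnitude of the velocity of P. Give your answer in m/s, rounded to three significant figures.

ω = 226.2 rad/s.  Crank-pin speed |V_A| = rω = 9.0722 m/s, perpendicular to OA.
Rod angle: sinφ = −(r/L) sinθ ⇒ φ = -16.650°; ω_rod = −rω cosθ/√(L²−r²sin²θ) = +45.294 rad/s.
V_P = V_A + ω_rod × AP, with AP = 0.0802 m along the rod.
Components: V_Px = −rω sinθ − a·ω_rod·sinφ = -6.4981 m/s;  V_Py = rω cosθ + a·ω_rod·cosφ = -1.5666 m/s.
|V_P| = √(V_Px² + V_Py²) = 6.6842 m/s.

6.68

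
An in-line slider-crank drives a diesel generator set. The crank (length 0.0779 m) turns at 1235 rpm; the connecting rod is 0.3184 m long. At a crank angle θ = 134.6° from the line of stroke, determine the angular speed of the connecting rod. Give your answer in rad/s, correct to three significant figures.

ω = 129.3 rad/s (converted from 1235 rpm).
The rod makes angle φ with the slider axis where L sinφ = r sinθ; differentiating, L cosφ·φ̇ = r ω cosθ.
L cosφ = √(L² − r² sin²θ) = 0.31353 m.
|ω_rod| = r ω |cosθ| / √(L² − r² sin²θ) = 0.0779·129.3·0.70215/0.31353 = 22.562 rad/s.

22.6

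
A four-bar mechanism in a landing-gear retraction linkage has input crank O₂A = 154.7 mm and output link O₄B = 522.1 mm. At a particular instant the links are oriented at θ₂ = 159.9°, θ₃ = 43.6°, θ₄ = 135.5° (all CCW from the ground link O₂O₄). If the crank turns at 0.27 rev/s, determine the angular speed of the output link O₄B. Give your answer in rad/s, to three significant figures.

ω₂ = 1.696 rad/s (from 0.27 rev/s).
Differentiating the loop-closure r₂e^{iθ₂}+r₃e^{iθ₃}=r₁+r₄e^{iθ₄} gives r₂ω₂e^{iθ₂}+r₃ω₃e^{iθ₃}=r₄ω₄e^{iθ₄}.
Eliminating the other unknown: ω₄ = r₂ω₂ sin(θ₂−θ₃) / [r₄ sin(θ₄−θ₃)].
Numerator sine = +0.89649; denominator sine = +0.99945.
Result = 0.1547·1.696·(+0.89649) / (0.5221·(+0.99945)) = +0.45088 rad/s; magnitude 0.45088 rad/s.

0.451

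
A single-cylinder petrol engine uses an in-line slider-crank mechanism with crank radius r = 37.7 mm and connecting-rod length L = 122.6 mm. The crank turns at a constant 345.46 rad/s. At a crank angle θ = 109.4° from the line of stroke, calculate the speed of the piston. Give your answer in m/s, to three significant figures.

11.0

ω = 345.5 rad/s
For an in-line slider-crank, x = r cosθ + √(L² − r² sin²θ), so v = −rω sinθ·[1 + r cosθ/√(L² − r² sin²θ)].
With r = 0.0377 m, L = 0.1226 m, θ = 109.4°: √(L² − r² sin²θ) = 0.11733 m.
v = −0.0377·345.5·0.94322·[1 + 0.0377·-0.33216/0.11733] = -10.973 m/s.
|v| = 10.973 m/s.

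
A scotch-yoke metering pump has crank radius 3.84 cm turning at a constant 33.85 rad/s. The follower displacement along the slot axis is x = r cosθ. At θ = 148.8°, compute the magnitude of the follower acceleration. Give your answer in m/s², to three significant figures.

ω = 33.85 rad/s
x = r cosθ ⇒ ẍ = −rω² cosθ (ω constant).
|a| = rω²|cosθ| = 0.0384·(33.85)²·|cos 148.8°| = 37.636 m/s².

37.6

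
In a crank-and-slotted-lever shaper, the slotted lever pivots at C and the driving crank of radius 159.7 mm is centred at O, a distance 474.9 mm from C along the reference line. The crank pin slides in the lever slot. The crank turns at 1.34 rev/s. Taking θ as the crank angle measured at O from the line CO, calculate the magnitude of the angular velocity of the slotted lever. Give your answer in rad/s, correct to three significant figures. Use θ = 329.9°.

ω = 8.419 rad/s (from 1.34 rev/s).
Crank pin A relative to C: A = (d + r cosθ, r sinθ); lever angle φ = atan2(r sinθ, d + r cosθ).
Differentiating tanφ: φ̇ = rω(d cosθ + r)/(d² + r² + 2dr cosθ).
d² + r² + 2dr cosθ = |CA|² = 0.382263 m²;  d cosθ + r = +0.57056 m.
|ω_lever| = |0.1597·8.419·+0.57056| / 0.382263 = 2.0069 rad/s.

2.01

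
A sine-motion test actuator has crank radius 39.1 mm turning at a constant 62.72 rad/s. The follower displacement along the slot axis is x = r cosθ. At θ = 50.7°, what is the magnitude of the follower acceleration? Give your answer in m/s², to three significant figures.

97.4

ω = 62.72 rad/s
x = r cosθ ⇒ ẍ = −rω² cosθ (ω constant).
|a| = rω²|cosθ| = 0.0391·(62.72)²·|cos 50.7°| = 97.421 m/s².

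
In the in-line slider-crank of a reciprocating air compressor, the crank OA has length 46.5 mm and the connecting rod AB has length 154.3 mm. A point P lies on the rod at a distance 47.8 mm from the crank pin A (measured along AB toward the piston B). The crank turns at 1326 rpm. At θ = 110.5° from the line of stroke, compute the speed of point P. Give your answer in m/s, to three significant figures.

6.05

ω = 138.9 rad/s.  Crank-pin speed |V_A| = rω = 6.4569 m/s, perpendicular to OA.
Rod angle: sinφ = −(r/L) sinθ ⇒ φ = -16.396°; ω_rod = −rω cosθ/√(L²−r²sin²θ) = +15.276 rad/s.
V_P = V_A + ω_rod × AP, with AP = 0.0478 m along the rod.
Components: V_Px = −rω sinθ − a·ω_rod·sinφ = -5.8419 m/s;  V_Py = rω cosθ + a·ω_rod·cosφ = -1.5608 m/s.
|V_P| = √(V_Px² + V_Py²) = 6.0468 m/s.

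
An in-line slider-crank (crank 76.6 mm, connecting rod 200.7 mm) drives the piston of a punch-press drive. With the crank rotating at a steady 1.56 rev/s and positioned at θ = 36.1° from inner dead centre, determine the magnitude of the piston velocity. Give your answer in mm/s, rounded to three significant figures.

ω = 2π·1.56 = 9.802 rad/s
For an in-line slider-crank, x = r cosθ + √(L² − r² sin²θ), so v = −rω sinθ·[1 + r cosθ/√(L² − r² sin²θ)].
With r = 0.0766 m, L = 0.2007 m, θ = 36.1°: √(L² − r² sin²θ) = 0.19556 m.
v = −0.0766·9.802·0.58920·[1 + 0.0766·0.80799/0.19556] = -0.58238 m/s.
|v| = 0.58238 m/s = 582.38 mm/s.

582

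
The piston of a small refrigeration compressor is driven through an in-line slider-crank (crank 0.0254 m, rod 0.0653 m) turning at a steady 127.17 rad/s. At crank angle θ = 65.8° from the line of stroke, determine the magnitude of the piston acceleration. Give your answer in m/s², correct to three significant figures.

59.1

ω = 127.2 rad/s
x(θ) = r cosθ + √(L² − r² sin²θ); with ω constant, a = ω²·d²x/dθ².
d²x/dθ² = −r cosθ − r²(cos2θ)/√u − r⁴ sin²2θ/(4u^{3/2}),  u = L² − r² sin²θ = 0.00372734 m².
Substituting r = 0.0254 m, L = 0.0653 m, θ = 65.8°: d²x/dθ² = -0.0036518 m.
a = ω²·d²x/dθ² = (127.2)²·(-0.0036518) = -59.057 m/s²;  |a| = 59.057 m/s².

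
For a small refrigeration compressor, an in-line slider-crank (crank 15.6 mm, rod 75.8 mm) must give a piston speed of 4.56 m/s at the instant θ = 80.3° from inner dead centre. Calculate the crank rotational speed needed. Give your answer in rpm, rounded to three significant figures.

2730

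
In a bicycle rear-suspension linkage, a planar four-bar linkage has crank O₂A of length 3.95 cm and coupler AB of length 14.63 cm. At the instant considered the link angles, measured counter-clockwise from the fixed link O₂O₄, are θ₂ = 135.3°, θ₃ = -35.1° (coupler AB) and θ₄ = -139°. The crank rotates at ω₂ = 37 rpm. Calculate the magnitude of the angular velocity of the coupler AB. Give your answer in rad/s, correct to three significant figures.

ω₂ = 3.875 rad/s (from 37 rpm).
Differentiating the loop-closure r₂e^{iθ₂}+r₃e^{iθ₃}=r₁+r₄e^{iθ₄} gives r₂ω₂e^{iθ₂}+r₃ω₃e^{iθ₃}=r₄ω₄e^{iθ₄}.
Eliminating the other unknown: ω₃ = r₂ω₂ sin(θ₄−θ₂) / [r₃ sin(θ₃−θ₄)].
Numerator sine = +0.99719; denominator sine = +0.97072.
Result = 0.0395·3.875·(+0.99719) / (0.1463·(+0.97072)) = +1.0746 rad/s; magnitude 1.0746 rad/s.

1.07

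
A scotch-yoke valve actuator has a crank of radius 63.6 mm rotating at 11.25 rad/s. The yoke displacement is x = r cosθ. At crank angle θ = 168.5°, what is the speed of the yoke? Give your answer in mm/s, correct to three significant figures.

143

ω = 11.25 rad/s
x = r cosθ ⇒ ẋ = −rω sinθ.
|v| = rω|sinθ| = 0.0636·11.25·|sin 168.5°| = 0.14265 m/s = 142.65 mm/s.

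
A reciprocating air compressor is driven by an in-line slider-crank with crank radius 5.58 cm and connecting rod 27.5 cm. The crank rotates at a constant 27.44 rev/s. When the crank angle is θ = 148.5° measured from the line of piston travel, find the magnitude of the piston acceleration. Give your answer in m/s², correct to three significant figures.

ω = 2π·27.4 = 172.4 rad/s
x(θ) = r cosθ + √(L² − r² sin²θ); with ω constant, a = ω²·d²x/dθ².
d²x/dθ² = −r cosθ − r²(cos2θ)/√u − r⁴ sin²2θ/(4u^{3/2}),  u = L² − r² sin²θ = 0.074775 m².
Substituting r = 0.0558 m, L = 0.275 m, θ = 148.5°: d²x/dθ² = +0.042314 m.
a = ω²·d²x/dθ² = (172.4)²·(+0.042314) = +1257.8 m/s²;  |a| = 1257.8 m/s².

1260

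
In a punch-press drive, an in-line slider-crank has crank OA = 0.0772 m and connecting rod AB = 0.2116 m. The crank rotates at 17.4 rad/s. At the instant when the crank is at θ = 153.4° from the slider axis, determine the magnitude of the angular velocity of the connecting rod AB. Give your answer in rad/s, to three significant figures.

5.75

ω = 17.4 rad/s
The rod makes angle φ with the slider axis where L sinφ = r sinθ; differentiating, L cosφ·φ̇ = r ω cosθ.
L cosφ = √(L² − r² sin²θ) = 0.20876 m.
|ω_rod| = r ω |cosθ| / √(L² − r² sin²θ) = 0.0772·17.4·0.89415/0.20876 = 5.7536 rad/s.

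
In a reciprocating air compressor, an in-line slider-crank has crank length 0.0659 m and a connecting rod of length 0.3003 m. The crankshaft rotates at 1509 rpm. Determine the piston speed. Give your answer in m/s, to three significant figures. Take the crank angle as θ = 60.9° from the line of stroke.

ω = 2π·1509/60 = 158 rad/s
For an in-line slider-crank, x = r cosθ + √(L² − r² sin²θ), so v = −rω sinθ·[1 + r cosθ/√(L² − r² sin²θ)].
With r = 0.0659 m, L = 0.3003 m, θ = 60.9°: √(L² − r² sin²θ) = 0.29473 m.
v = −0.0659·158·0.87377·[1 + 0.0659·0.48634/0.29473] = -10.089 m/s.
|v| = 10.089 m/s.

10.1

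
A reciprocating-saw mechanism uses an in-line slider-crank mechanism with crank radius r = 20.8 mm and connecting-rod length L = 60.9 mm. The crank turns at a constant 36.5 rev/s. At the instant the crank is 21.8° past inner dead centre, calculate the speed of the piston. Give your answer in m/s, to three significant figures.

2.34

ω = 2π·36.5 = 229.3 rad/s
For an in-line slider-crank, x = r cosθ + √(L² − r² sin²θ), so v = −rω sinθ·[1 + r cosθ/√(L² − r² sin²θ)].
With r = 0.0208 m, L = 0.0609 m, θ = 21.8°: √(L² − r² sin²θ) = 0.060408 m.
v = −0.0208·229.3·0.37137·[1 + 0.0208·0.92849/0.060408] = -2.3378 m/s.
|v| = 2.3378 m/s.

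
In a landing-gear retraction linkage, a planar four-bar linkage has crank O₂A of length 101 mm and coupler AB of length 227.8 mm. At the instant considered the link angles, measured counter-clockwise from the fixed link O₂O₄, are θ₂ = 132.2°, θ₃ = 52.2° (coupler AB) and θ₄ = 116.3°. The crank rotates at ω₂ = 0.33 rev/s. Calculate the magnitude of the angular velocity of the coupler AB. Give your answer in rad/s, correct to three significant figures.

0.280

ω₂ = 2.073 rad/s (from 0.33 rev/s).
Differentiating the loop-closure r₂e^{iθ₂}+r₃e^{iθ₃}=r₁+r₄e^{iθ₄} gives r₂ω₂e^{iθ₂}+r₃ω₃e^{iθ₃}=r₄ω₄e^{iθ₄}.
Eliminating the other unknown: ω₃ = r₂ω₂ sin(θ₄−θ₂) / [r₃ sin(θ₃−θ₄)].
Numerator sine = -0.27396; denominator sine = -0.89956.
Result = 0.101·2.073·(-0.27396) / (0.2278·(-0.89956)) = +0.27997 rad/s; magnitude 0.27997 rad/s.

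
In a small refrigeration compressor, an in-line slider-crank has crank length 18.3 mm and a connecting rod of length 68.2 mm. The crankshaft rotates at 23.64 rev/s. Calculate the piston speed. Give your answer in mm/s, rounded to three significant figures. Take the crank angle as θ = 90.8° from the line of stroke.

2710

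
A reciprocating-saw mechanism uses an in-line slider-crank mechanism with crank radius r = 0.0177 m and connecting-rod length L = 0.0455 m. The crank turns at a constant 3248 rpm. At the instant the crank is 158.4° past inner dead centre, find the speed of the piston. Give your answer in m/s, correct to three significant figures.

1.41

ω = 2π·3248/60 = 340.1 rad/s
For an in-line slider-crank, x = r cosθ + √(L² − r² sin²θ), so v = −rω sinθ·[1 + r cosθ/√(L² − r² sin²θ)].
With r = 0.0177 m, L = 0.0455 m, θ = 158.4°: √(L² − r² sin²θ) = 0.045031 m.
v = −0.0177·340.1·0.36812·[1 + 0.0177·-0.92978/0.045031] = -1.4063 m/s.
|v| = 1.4063 m/s.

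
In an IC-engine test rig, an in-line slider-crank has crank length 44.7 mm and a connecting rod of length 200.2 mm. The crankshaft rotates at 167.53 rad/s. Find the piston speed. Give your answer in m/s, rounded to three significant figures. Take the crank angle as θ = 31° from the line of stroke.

ω = 167.5 rad/s
For an in-line slider-crank, x = r cosθ + √(L² − r² sin²θ), so v = −rω sinθ·[1 + r cosθ/√(L² − r² sin²θ)].
With r = 0.0447 m, L = 0.2002 m, θ = 31°: √(L² − r² sin²θ) = 0.19887 m.
v = −0.0447·167.5·0.51504·[1 + 0.0447·0.85717/0.19887] = -4.6 m/s.
|v| = 4.6 m/s.

4.60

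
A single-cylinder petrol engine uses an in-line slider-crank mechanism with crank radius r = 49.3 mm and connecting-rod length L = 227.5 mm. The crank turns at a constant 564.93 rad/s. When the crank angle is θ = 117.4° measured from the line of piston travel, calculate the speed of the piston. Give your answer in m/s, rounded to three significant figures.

22.2

ω = 564.9 rad/s
For an in-line slider-crank, x = r cosθ + √(L² − r² sin²θ), so v = −rω sinθ·[1 + r cosθ/√(L² − r² sin²θ)].
With r = 0.0493 m, L = 0.2275 m, θ = 117.4°: √(L² − r² sin²θ) = 0.22325 m.
v = −0.0493·564.9·0.88782·[1 + 0.0493·-0.46020/0.22325] = -22.214 m/s.
|v| = 22.214 m/s.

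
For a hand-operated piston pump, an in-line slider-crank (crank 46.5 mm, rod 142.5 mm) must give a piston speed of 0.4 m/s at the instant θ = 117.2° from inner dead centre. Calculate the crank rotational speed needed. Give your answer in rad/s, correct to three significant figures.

For an in-line slider-crank, |v_piston| = rω|sinθ|·[1 + r cosθ/√(L² − r² sin²θ)].
With r = 0.0465 m, L = 0.1425 m, θ = 117.2°: the bracketed kinematic factor |dx/dθ| = 0.034912 m.
ω = v/|dx/dθ| = 0.4/0.034912 = 11.458 rad/s.

11.5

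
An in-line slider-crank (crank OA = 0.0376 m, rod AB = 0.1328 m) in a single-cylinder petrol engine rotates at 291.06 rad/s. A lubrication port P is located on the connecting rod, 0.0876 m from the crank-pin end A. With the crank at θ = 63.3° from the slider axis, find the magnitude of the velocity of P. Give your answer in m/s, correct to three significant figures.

10.8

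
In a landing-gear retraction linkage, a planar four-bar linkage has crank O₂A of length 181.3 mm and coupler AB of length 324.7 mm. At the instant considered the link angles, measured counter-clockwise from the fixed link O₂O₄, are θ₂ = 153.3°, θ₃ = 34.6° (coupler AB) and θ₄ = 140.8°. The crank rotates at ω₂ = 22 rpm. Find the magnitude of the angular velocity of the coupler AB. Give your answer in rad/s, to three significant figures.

0.290

ω₂ = 2.304 rad/s (from 22 rpm).
Differentiating the loop-closure r₂e^{iθ₂}+r₃e^{iθ₃}=r₁+r₄e^{iθ₄} gives r₂ω₂e^{iθ₂}+r₃ω₃e^{iθ₃}=r₄ω₄e^{iθ₄}.
Eliminating the other unknown: ω₃ = r₂ω₂ sin(θ₄−θ₂) / [r₃ sin(θ₃−θ₄)].
Numerator sine = -0.21644; denominator sine = -0.96029.
Result = 0.1813·2.304·(-0.21644) / (0.3247·(-0.96029)) = +0.28993 rad/s; magnitude 0.28993 rad/s.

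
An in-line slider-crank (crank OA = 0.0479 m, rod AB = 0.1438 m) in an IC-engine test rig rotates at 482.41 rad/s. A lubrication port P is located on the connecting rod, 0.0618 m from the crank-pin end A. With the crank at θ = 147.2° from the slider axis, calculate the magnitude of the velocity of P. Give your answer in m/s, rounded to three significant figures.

ω = 482.4 rad/s.  Crank-pin speed |V_A| = rω = 23.107 m/s, perpendicular to OA.
Rod angle: sinφ = −(r/L) sinθ ⇒ φ = -10.396°; ω_rod = −rω cosθ/√(L²−r²sin²θ) = +137.33 rad/s.
V_P = V_A + ω_rod × AP, with AP = 0.0618 m along the rod.
Components: V_Px = −rω sinθ − a·ω_rod·sinφ = -10.986 m/s;  V_Py = rω cosθ + a·ω_rod·cosφ = -11.076 m/s.
|V_P| = √(V_Px² + V_Py²) = 15.6 m/s.

15.6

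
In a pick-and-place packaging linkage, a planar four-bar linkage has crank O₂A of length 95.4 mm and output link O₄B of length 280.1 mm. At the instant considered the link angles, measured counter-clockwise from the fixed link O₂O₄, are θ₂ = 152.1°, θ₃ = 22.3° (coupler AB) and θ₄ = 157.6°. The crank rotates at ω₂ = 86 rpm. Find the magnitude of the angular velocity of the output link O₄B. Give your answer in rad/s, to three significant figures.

ω₂ = 9.006 rad/s (from 86 rpm).
Differentiating the loop-closure r₂e^{iθ₂}+r₃e^{iθ₃}=r₁+r₄e^{iθ₄} gives r₂ω₂e^{iθ₂}+r₃ω₃e^{iθ₃}=r₄ω₄e^{iθ₄}.
Eliminating the other unknown: ω₄ = r₂ω₂ sin(θ₂−θ₃) / [r₄ sin(θ₄−θ₃)].
Numerator sine = +0.76828; denominator sine = +0.70339.
Result = 0.0954·9.006·(+0.76828) / (0.2801·(+0.70339)) = +3.3503 rad/s; magnitude 3.3503 rad/s.

3.35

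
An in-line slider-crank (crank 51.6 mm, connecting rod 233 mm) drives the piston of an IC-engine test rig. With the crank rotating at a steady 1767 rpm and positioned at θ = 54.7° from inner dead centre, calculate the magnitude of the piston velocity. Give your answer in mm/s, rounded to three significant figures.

ω = 2π·1767/60 = 185 rad/s
For an in-line slider-crank, x = r cosθ + √(L² − r² sin²θ), so v = −rω sinθ·[1 + r cosθ/√(L² − r² sin²θ)].
With r = 0.0516 m, L = 0.233 m, θ = 54.7°: √(L² − r² sin²θ) = 0.22916 m.
v = −0.0516·185·0.81614·[1 + 0.0516·0.57786/0.22916] = -8.8064 m/s.
|v| = 8.8064 m/s = 8806.4 mm/s.

8810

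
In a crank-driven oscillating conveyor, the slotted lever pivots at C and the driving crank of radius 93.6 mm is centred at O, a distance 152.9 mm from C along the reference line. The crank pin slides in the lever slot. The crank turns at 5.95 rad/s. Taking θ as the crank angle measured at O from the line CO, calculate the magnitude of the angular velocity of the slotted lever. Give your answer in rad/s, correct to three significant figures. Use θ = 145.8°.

2.16

ω = 5.95 rad/s
Crank pin A relative to C: A = (d + r cosθ, r sinθ); lever angle φ = atan2(r sinθ, d + r cosθ).
Differentiating tanφ: φ̇ = rω(d cosθ + r)/(d² + r² + 2dr cosθ).
d² + r² + 2dr cosθ = |CA|² = 0.00846594 m²;  d cosθ + r = -0.032861 m.
|ω_lever| = |0.0936·5.95·-0.032861| / 0.00846594 = 2.1617 rad/s.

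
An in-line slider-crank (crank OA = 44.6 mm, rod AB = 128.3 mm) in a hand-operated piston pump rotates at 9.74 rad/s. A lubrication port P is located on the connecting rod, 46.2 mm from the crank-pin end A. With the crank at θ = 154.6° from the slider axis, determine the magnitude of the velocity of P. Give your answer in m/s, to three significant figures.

ω = 9.74 rad/s.  Crank-pin speed |V_A| = rω = 0.4344 m/s, perpendicular to OA.
Rod angle: sinφ = −(r/L) sinθ ⇒ φ = -8.575°; ω_rod = −rω cosθ/√(L²−r²sin²θ) = +3.0931 rad/s.
V_P = V_A + ω_rod × AP, with AP = 0.0462 m along the rod.
Components: V_Px = −rω sinθ − a·ω_rod·sinφ = -0.16502 m/s;  V_Py = rω cosθ + a·ω_rod·cosφ = -0.25111 m/s.
|V_P| = √(V_Px² + V_Py²) = 0.30048 m/s.

0.300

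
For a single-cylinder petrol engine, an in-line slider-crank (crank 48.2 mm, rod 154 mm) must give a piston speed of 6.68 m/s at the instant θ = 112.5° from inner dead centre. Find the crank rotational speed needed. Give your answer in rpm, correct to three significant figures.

1640

For an in-line slider-crank, |v_piston| = rω|sinθ|·[1 + r cosθ/√(L² − r² sin²θ)].
With r = 0.0482 m, L = 0.154 m, θ = 112.5°: the bracketed kinematic factor |dx/dθ| = 0.038959 m.
ω = v/|dx/dθ| = 6.68/0.038959 = 171.46 rad/s.
N = 60ω/(2π) = 1637.3 rpm.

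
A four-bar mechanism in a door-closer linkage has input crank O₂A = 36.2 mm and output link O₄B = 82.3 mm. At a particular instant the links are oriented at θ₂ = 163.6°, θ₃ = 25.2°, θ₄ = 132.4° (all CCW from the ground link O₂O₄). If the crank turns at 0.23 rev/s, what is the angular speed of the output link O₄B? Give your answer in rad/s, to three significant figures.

ω₂ = 1.445 rad/s (from 0.23 rev/s).
Differentiating the loop-closure r₂e^{iθ₂}+r₃e^{iθ₃}=r₁+r₄e^{iθ₄} gives r₂ω₂e^{iθ₂}+r₃ω₃e^{iθ₃}=r₄ω₄e^{iθ₄}.
Eliminating the other unknown: ω₄ = r₂ω₂ sin(θ₂−θ₃) / [r₄ sin(θ₄−θ₃)].
Numerator sine = +0.66393; denominator sine = +0.95528.
Result = 0.0362·1.445·(+0.66393) / (0.0823·(+0.95528)) = +0.44178 rad/s; magnitude 0.44178 rad/s.

0.442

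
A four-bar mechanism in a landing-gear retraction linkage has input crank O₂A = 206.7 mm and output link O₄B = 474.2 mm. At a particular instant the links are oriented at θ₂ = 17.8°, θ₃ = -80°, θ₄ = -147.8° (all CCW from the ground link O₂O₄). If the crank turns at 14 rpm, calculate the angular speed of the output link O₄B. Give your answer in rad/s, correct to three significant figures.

ω₂ = 1.466 rad/s (from 14 rpm).
Differentiating the loop-closure r₂e^{iθ₂}+r₃e^{iθ₃}=r₁+r₄e^{iθ₄} gives r₂ω₂e^{iθ₂}+r₃ω₃e^{iθ₃}=r₄ω₄e^{iθ₄}.
Eliminating the other unknown: ω₄ = r₂ω₂ sin(θ₂−θ₃) / [r₄ sin(θ₄−θ₃)].
Numerator sine = +0.99075; denominator sine = -0.92587.
Result = 0.2067·1.466·(+0.99075) / (0.4742·(-0.92587)) = -0.68383 rad/s; magnitude 0.68383 rad/s.

0.684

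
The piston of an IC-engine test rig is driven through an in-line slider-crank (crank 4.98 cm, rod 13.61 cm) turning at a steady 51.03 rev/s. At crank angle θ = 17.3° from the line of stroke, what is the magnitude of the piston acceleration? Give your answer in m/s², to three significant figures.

6460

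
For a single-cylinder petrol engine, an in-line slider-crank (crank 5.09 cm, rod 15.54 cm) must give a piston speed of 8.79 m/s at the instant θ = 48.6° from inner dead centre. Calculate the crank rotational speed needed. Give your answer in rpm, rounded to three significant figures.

1800

For an in-line slider-crank, |v_piston| = rω|sinθ|·[1 + r cosθ/√(L² − r² sin²θ)].
With r = 0.0509 m, L = 0.1554 m, θ = 48.6°: the bracketed kinematic factor |dx/dθ| = 0.046712 m.
ω = v/|dx/dθ| = 8.79/0.046712 = 188.17 rad/s.
N = 60ω/(2π) = 1796.9 rpm.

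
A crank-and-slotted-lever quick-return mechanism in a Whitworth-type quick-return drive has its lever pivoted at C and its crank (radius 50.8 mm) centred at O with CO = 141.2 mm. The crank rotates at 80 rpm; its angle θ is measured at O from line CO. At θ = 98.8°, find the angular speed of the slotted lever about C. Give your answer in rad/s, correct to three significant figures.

0.611

ω = 8.378 rad/s (from 80 rpm).
Crank pin A relative to C: A = (d + r cosθ, r sinθ); lever angle φ = atan2(r sinθ, d + r cosθ).
Differentiating tanφ: φ̇ = rω(d cosθ + r)/(d² + r² + 2dr cosθ).
d² + r² + 2dr cosθ = |CA|² = 0.0203234 m²;  d cosθ + r = +0.029198 m.
|ω_lever| = |0.0508·8.378·+0.029198| / 0.0203234 = 0.61143 rad/s.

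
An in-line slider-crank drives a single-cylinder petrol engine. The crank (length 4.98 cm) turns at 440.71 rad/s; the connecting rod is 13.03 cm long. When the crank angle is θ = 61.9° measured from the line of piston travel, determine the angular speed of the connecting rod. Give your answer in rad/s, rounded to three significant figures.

84.3

ω = 440.7 rad/s
The rod makes angle φ with the slider axis where L sinφ = r sinθ; differentiating, L cosφ·φ̇ = r ω cosθ.
L cosφ = √(L² − r² sin²θ) = 0.12267 m.
|ω_rod| = r ω |cosθ| / √(L² − r² sin²θ) = 0.0498·440.7·0.47101/0.12267 = 84.27 rad/s.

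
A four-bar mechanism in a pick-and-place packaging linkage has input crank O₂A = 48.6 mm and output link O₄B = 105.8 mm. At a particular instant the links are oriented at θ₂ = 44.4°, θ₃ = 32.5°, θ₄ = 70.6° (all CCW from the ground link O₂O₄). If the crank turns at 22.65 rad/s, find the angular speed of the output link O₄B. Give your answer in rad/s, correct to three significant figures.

3.48

ω₂ = 22.65 rad/s
Differentiating the loop-closure r₂e^{iθ₂}+r₃e^{iθ₃}=r₁+r₄e^{iθ₄} gives r₂ω₂e^{iθ₂}+r₃ω₃e^{iθ₃}=r₄ω₄e^{iθ₄}.
Eliminating the other unknown: ω₄ = r₂ω₂ sin(θ₂−θ₃) / [r₄ sin(θ₄−θ₃)].
Numerator sine = +0.20620; denominator sine = +0.61704.
Result = 0.0486·22.65·(+0.20620) / (0.1058·(+0.61704)) = +3.477 rad/s; magnitude 3.477 rad/s.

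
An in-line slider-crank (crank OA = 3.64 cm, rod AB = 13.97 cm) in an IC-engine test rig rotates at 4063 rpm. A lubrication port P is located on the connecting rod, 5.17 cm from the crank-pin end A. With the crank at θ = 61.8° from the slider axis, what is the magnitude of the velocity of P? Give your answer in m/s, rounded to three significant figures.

ω = 425.5 rad/s.  Crank-pin speed |V_A| = rω = 15.487 m/s, perpendicular to OA.
Rod angle: sinφ = −(r/L) sinθ ⇒ φ = -13.275°; ω_rod = −rω cosθ/√(L²−r²sin²θ) = -53.826 rad/s.
V_P = V_A + ω_rod × AP, with AP = 0.0517 m along the rod.
Components: V_Px = −rω sinθ − a·ω_rod·sinφ = -14.288 m/s;  V_Py = rω cosθ + a·ω_rod·cosφ = +4.6101 m/s.
|V_P| = √(V_Px² + V_Py²) = 15.013 m/s.

15.0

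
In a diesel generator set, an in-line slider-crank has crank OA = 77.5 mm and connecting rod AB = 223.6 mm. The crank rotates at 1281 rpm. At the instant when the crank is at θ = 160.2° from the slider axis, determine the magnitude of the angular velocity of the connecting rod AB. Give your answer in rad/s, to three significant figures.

44.1

ω = 134.1 rad/s (converted from 1281 rpm).
The rod makes angle φ with the slider axis where L sinφ = r sinθ; differentiating, L cosφ·φ̇ = r ω cosθ.
L cosφ = √(L² − r² sin²θ) = 0.22205 m.
|ω_rod| = r ω |cosθ| / √(L² − r² sin²θ) = 0.0775·134.1·0.94088/0.22205 = 44.051 rad/s.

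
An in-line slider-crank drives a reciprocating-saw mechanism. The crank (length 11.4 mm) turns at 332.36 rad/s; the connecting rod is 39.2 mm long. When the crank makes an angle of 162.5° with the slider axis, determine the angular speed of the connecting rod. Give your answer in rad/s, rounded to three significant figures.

ω = 332.4 rad/s
The rod makes angle φ with the slider axis where L sinφ = r sinθ; differentiating, L cosφ·φ̇ = r ω cosθ.
L cosφ = √(L² − r² sin²θ) = 0.03905 m.
|ω_rod| = r ω |cosθ| / √(L² − r² sin²θ) = 0.0114·332.4·0.95372/0.03905 = 92.537 rad/s.

92.5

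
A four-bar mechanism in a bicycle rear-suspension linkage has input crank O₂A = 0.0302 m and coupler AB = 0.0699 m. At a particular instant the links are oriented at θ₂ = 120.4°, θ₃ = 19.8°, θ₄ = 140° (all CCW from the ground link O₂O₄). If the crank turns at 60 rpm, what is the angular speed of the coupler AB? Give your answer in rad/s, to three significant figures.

ω₂ = 6.283 rad/s (from 60 rpm).
Differentiating the loop-closure r₂e^{iθ₂}+r₃e^{iθ₃}=r₁+r₄e^{iθ₄} gives r₂ω₂e^{iθ₂}+r₃ω₃e^{iθ₃}=r₄ω₄e^{iθ₄}.
Eliminating the other unknown: ω₃ = r₂ω₂ sin(θ₄−θ₂) / [r₃ sin(θ₃−θ₄)].
Numerator sine = +0.33545; denominator sine = -0.86427.
Result = 0.0302·6.283·(+0.33545) / (0.0699·(-0.86427)) = -1.0536 rad/s; magnitude 1.0536 rad/s.

1.05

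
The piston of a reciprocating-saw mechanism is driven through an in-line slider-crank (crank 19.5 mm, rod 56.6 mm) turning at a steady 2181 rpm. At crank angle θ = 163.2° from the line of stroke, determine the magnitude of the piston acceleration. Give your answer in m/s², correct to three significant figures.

677

ω = 2π·2181/60 = 228.4 rad/s
x(θ) = r cosθ + √(L² − r² sin²θ); with ω constant, a = ω²·d²x/dθ².
d²x/dθ² = −r cosθ − r²(cos2θ)/√u − r⁴ sin²2θ/(4u^{3/2}),  u = L² − r² sin²θ = 0.00317179 m².
Substituting r = 0.0195 m, L = 0.0566 m, θ = 163.2°: d²x/dθ² = +0.012982 m.
a = ω²·d²x/dθ² = (228.4)²·(+0.012982) = +677.19 m/s²;  |a| = 677.19 m/s².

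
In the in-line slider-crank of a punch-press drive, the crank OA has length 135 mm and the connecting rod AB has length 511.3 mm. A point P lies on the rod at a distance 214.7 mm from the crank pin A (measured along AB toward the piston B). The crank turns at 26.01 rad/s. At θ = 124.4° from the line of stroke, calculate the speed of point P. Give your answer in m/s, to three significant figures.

ω = 26.01 rad/s.  Crank-pin speed |V_A| = rω = 3.5114 m/s, perpendicular to OA.
Rod angle: sinφ = −(r/L) sinθ ⇒ φ = -12.583°; ω_rod = −rω cosθ/√(L²−r²sin²θ) = +3.9754 rad/s.
V_P = V_A + ω_rod × AP, with AP = 0.2147 m along the rod.
Components: V_Px = −rω sinθ − a·ω_rod·sinφ = -2.7113 m/s;  V_Py = rω cosθ + a·ω_rod·cosφ = -1.1508 m/s.
|V_P| = √(V_Px² + V_Py²) = 2.9454 m/s.

2.95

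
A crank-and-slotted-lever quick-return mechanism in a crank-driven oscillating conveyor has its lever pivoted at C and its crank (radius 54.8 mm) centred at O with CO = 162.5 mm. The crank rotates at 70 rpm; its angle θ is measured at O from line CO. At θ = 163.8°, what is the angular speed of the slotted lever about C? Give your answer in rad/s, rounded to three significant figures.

ω = 7.33 rad/s (from 70 rpm).
Crank pin A relative to C: A = (d + r cosθ, r sinθ); lever angle φ = atan2(r sinθ, d + r cosθ).
Differentiating tanφ: φ̇ = rω(d cosθ + r)/(d² + r² + 2dr cosθ).
d² + r² + 2dr cosθ = |CA|² = 0.0123065 m²;  d cosθ + r = -0.10125 m.
|ω_lever| = |0.0548·7.33·-0.10125| / 0.0123065 = 3.3049 rad/s.

3.30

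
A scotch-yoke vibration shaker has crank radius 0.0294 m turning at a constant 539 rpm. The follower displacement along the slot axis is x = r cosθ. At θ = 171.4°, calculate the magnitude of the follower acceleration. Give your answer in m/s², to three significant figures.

ω = 56.44 rad/s (from 539 rpm).
x = r cosθ ⇒ ẍ = −rω² cosθ (ω constant).
|a| = rω²|cosθ| = 0.0294·(56.44)²·|cos 171.4°| = 92.613 m/s².

92.6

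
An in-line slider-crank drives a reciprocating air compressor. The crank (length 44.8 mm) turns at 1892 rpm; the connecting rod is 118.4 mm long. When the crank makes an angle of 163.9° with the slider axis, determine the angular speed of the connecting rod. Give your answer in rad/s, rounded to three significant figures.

ω = 198.1 rad/s (converted from 1892 rpm).
The rod makes angle φ with the slider axis where L sinφ = r sinθ; differentiating, L cosφ·φ̇ = r ω cosθ.
L cosφ = √(L² − r² sin²θ) = 0.11775 m.
|ω_rod| = r ω |cosθ| / √(L² − r² sin²θ) = 0.0448·198.1·0.96078/0.11775 = 72.428 rad/s.

72.4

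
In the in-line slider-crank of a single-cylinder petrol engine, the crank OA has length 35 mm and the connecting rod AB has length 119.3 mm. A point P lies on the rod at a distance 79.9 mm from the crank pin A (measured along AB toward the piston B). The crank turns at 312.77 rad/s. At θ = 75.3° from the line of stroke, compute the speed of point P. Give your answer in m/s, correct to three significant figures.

11.2

ω = 312.8 rad/s.  Crank-pin speed |V_A| = rω = 10.947 m/s, perpendicular to OA.
Rod angle: sinφ = −(r/L) sinθ ⇒ φ = -16.486°; ω_rod = −rω cosθ/√(L²−r²sin²θ) = -24.283 rad/s.
V_P = V_A + ω_rod × AP, with AP = 0.0799 m along the rod.
Components: V_Px = −rω sinθ − a·ω_rod·sinφ = -11.139 m/s;  V_Py = rω cosθ + a·ω_rod·cosφ = +0.91742 m/s.
|V_P| = √(V_Px² + V_Py²) = 11.177 m/s.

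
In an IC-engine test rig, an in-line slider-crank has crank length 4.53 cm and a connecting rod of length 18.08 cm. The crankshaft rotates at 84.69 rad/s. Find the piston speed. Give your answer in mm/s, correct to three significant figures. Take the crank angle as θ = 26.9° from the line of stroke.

2130

ω = 84.69 rad/s
For an in-line slider-crank, x = r cosθ + √(L² − r² sin²θ), so v = −rω sinθ·[1 + r cosθ/√(L² − r² sin²θ)].
With r = 0.0453 m, L = 0.1808 m, θ = 26.9°: √(L² − r² sin²θ) = 0.17963 m.
v = −0.0453·84.69·0.45243·[1 + 0.0453·0.89180/0.17963] = -2.1261 m/s.
|v| = 2.1261 m/s = 2126.1 mm/s.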